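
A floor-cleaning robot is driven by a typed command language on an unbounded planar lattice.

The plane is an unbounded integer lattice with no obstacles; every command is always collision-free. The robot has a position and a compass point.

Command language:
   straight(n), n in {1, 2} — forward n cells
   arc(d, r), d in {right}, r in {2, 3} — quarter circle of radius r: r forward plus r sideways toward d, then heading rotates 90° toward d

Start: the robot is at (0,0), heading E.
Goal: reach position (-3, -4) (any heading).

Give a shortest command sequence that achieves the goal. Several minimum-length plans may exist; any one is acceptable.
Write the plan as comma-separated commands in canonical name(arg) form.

t0: at (0,0), heading E
t=1 arc(right, 2) ⇒ at (2,-2), heading S
t=2 arc(right, 2) ⇒ at (0,-4), heading W
t=3 straight(1) ⇒ at (-1,-4), heading W
t=4 straight(2) ⇒ at (-3,-4), heading W
nothing shorter than 4 reaches the goal.

arc(right, 2), arc(right, 2), straight(1), straight(2)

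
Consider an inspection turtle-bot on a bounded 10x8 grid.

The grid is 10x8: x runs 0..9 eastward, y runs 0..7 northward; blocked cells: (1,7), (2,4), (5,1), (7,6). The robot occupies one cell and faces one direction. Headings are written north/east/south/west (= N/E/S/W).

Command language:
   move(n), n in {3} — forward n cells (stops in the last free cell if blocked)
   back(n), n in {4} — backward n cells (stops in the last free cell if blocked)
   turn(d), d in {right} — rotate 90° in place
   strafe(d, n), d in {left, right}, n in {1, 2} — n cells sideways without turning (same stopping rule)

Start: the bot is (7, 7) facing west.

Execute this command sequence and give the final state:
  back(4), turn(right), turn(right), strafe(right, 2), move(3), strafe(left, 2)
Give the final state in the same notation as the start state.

initial: (7, 7) facing west
step 1 (back(4)): (9, 7) facing west
step 2 (turn(right)): (9, 7) facing north
step 3 (turn(right)): (9, 7) facing east
step 4 (strafe(right, 2)): (9, 5) facing east
step 5 (move(3)): (9, 5) facing east
step 6 (strafe(left, 2)): (9, 7) facing east

(9, 7) facing east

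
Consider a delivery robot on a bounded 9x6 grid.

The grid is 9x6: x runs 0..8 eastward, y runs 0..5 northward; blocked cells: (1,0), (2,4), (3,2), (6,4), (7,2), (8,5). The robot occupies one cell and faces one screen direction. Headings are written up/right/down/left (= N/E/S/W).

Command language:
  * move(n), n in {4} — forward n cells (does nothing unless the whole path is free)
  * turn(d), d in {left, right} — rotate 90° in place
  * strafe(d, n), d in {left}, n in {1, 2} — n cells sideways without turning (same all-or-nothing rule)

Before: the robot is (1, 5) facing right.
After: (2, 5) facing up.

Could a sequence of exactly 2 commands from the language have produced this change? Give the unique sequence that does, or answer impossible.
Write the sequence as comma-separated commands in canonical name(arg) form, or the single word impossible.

impossible

all 25 sequences checked — none match.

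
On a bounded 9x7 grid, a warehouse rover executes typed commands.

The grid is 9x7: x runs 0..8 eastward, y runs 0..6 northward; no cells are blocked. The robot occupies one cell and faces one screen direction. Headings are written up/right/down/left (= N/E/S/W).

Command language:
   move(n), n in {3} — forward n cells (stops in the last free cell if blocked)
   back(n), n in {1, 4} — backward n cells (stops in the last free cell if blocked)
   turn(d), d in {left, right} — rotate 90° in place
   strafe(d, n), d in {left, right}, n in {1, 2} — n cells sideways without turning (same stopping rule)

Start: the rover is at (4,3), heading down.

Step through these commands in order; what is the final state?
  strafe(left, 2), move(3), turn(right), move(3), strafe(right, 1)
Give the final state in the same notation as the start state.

from: at (4,3), heading down
t=1 strafe(left, 2) ⇒ at (6,3), heading down
t=2 move(3) ⇒ at (6,0), heading down
t=3 turn(right) ⇒ at (6,0), heading left
t=4 move(3) ⇒ at (3,0), heading left
t=5 strafe(right, 1) ⇒ at (3,1), heading left

at (3,1), heading left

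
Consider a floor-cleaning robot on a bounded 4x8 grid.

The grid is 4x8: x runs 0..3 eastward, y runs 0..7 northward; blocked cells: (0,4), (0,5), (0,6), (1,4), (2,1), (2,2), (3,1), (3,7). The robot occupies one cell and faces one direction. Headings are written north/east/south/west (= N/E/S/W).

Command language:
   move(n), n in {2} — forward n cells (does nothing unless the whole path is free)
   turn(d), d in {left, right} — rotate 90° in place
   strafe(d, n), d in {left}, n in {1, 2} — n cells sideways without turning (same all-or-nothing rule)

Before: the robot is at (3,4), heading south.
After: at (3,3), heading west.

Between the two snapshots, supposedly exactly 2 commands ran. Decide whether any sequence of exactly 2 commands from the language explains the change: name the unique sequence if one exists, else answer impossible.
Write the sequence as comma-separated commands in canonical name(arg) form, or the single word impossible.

turn(right), strafe(left, 1)

key: running strafe(left, 1) before turn(right) would end elsewhere — order is forced
begin: at (3,4), heading south
1. turn(right) → at (3,4), heading west
2. strafe(left, 1) → at (3,3), heading west
no other 2-command option fits: unique.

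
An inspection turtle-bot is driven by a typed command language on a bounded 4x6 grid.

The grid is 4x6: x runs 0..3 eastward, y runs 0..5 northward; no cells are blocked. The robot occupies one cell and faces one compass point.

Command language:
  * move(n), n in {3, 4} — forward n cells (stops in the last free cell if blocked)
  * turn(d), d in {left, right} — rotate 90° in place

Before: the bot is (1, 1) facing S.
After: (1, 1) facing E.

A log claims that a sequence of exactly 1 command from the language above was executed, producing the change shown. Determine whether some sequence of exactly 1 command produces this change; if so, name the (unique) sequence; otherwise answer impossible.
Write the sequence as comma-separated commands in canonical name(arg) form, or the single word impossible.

turn(left)

key: (1,1) unchanged — the single command moves nothing
t0: (1, 1) facing S
t=1 turn(left) ⇒ (1, 1) facing E
all 4 alternatives checked — unique.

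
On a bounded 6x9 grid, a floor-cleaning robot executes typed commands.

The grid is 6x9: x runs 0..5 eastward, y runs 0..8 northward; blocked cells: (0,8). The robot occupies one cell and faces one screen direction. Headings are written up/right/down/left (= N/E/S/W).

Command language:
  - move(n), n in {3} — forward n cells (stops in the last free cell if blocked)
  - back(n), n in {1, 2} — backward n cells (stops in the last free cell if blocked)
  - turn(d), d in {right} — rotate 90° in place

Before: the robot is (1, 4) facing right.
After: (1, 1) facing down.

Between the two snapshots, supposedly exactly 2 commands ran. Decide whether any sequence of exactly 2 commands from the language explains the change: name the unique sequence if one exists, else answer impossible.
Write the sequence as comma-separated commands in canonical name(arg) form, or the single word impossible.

key: running move(3) before turn(right) would end elsewhere — order is forced
start: (1, 4) facing right
[1] after turn(right): (1, 4) facing down
[2] after move(3): (1, 1) facing down
all 16 alternatives checked — unique.

turn(right), move(3)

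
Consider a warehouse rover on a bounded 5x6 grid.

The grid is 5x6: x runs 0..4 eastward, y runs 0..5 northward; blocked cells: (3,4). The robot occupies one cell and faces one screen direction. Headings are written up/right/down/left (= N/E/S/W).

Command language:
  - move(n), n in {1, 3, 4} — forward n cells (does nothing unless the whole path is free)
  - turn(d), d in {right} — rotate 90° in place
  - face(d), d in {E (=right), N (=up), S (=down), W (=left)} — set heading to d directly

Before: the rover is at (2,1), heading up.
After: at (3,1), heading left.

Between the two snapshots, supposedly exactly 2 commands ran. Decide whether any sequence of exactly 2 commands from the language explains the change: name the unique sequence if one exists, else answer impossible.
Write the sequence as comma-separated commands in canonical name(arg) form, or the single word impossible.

no 2-step route produces this change.

impossible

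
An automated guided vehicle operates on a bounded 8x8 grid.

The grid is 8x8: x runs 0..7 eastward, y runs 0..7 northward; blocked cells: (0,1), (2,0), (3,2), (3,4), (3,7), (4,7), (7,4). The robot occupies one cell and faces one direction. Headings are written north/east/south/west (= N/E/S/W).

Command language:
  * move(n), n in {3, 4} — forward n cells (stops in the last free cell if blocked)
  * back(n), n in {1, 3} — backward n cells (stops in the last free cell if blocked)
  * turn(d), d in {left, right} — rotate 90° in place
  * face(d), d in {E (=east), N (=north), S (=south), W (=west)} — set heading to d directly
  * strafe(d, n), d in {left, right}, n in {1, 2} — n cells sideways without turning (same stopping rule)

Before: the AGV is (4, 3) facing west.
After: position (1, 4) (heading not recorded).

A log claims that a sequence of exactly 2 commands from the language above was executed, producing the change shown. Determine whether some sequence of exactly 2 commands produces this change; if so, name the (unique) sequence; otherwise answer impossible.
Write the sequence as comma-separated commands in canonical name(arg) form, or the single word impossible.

key: running strafe(right, 1) before move(3) would end elsewhere — order is forced
t0: (4, 3) facing west
1. move(3) → (1, 3) facing west
2. strafe(right, 1) → (1, 4) facing west
all 196 alternatives checked — unique.

move(3), strafe(right, 1)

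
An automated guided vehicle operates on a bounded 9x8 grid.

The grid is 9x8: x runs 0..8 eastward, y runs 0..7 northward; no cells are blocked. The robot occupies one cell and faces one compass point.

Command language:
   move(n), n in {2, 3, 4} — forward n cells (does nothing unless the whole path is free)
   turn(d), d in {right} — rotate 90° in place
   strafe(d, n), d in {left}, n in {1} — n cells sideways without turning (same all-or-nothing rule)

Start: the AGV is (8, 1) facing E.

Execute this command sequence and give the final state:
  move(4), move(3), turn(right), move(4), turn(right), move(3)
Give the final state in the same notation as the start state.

(5, 1) facing W

begin: (8, 1) facing E
step 1 (move(4)): (8, 1) facing E
step 2 (move(3)): (8, 1) facing E
step 3 (turn(right)): (8, 1) facing S
step 4 (move(4)): (8, 1) facing S
step 5 (turn(right)): (8, 1) facing W
step 6 (move(3)): (5, 1) facing W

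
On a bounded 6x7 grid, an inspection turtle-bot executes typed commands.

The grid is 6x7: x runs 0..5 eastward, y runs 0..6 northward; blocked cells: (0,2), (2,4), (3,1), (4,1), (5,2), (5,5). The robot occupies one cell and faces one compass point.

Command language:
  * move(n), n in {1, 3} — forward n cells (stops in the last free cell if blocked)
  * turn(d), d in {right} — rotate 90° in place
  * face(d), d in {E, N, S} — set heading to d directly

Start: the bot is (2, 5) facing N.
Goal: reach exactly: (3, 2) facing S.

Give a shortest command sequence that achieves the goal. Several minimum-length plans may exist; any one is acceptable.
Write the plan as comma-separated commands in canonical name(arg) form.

turn(right), move(1), turn(right), move(3)

initial: (2, 5) facing N
[1] after turn(right): (2, 5) facing E
[2] after move(1): (3, 5) facing E
[3] after turn(right): (3, 5) facing S
[4] after move(3): (3, 2) facing S
minimal: 4 command(s), checked below 4.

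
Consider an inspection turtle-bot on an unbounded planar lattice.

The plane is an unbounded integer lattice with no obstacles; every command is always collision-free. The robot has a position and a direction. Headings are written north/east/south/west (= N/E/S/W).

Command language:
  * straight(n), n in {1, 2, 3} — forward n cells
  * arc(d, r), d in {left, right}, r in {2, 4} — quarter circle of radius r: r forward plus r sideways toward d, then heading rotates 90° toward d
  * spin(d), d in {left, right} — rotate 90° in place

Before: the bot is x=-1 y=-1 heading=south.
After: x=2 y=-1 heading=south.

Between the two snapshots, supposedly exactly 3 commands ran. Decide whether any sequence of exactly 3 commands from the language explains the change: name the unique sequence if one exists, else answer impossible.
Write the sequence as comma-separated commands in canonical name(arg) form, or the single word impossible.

key: order matters: swapping spin(left) and spin(right) lands elsewhere
t0: x=-1 y=-1 heading=south
[1] after spin(left): x=-1 y=-1 heading=east
[2] after straight(3): x=2 y=-1 heading=east
[3] after spin(right): x=2 y=-1 heading=south
uniquely the one of 729 3-step routes that fits.

spin(left), straight(3), spin(right)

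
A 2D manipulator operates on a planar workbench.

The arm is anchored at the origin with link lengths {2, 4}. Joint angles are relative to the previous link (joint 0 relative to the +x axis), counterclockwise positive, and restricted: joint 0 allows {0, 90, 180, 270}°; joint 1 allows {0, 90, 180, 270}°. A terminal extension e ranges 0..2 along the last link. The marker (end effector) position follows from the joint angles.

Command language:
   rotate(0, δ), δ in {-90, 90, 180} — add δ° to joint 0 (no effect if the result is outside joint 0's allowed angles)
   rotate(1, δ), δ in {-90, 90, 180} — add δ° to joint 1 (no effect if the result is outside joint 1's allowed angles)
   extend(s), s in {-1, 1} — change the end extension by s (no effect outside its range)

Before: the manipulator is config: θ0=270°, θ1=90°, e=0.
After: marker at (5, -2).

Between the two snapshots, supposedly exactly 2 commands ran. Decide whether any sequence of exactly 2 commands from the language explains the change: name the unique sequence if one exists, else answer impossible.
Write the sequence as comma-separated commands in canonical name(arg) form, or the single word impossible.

extend(-1), extend(1)

key: running extend(1) before extend(-1) would end elsewhere — order is forced
begin: config: θ0=270°, θ1=90°, e=0
[1] after extend(-1): config: θ0=270°, θ1=90°, e=0
[2] after extend(1): config: θ0=270°, θ1=90°, e=1
uniquely the one of 64 2-step routes that fits.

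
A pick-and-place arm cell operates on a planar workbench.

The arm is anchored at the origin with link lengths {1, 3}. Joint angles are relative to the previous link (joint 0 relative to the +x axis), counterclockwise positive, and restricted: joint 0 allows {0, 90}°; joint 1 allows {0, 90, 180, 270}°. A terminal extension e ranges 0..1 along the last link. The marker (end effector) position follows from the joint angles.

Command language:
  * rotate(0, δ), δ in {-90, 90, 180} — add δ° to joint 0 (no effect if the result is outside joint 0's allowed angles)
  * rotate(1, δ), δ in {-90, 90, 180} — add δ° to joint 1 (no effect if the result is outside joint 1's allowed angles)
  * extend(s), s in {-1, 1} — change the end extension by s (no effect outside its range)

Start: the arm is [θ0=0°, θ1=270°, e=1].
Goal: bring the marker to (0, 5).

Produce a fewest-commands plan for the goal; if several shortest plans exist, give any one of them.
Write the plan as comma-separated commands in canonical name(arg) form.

initial: [θ0=0°, θ1=270°, e=1]
1. rotate(0, 90) → [θ0=90°, θ1=270°, e=1]
2. rotate(1, 90) → [θ0=90°, θ1=0°, e=1]
no 1-step plan works, so 2 is optimal.

rotate(0, 90), rotate(1, 90)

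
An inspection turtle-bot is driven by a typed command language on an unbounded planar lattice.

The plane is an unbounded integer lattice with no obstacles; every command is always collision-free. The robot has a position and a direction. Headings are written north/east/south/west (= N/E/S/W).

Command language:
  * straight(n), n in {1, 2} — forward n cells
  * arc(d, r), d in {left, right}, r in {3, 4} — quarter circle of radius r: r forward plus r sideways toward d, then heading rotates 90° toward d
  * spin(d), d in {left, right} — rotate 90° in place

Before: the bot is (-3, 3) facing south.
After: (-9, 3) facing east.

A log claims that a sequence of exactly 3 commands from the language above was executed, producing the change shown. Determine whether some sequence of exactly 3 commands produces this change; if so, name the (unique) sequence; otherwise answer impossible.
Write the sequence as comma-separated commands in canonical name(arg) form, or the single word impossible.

arc(right, 3), arc(right, 3), spin(right)

key: order matters: swapping arc(right, 3) and spin(right) lands elsewhere
begin: (-3, 3) facing south
[1] after arc(right, 3): (-6, 0) facing west
[2] after arc(right, 3): (-9, 3) facing north
[3] after spin(right): (-9, 3) facing east
no other 3-command option fits: unique.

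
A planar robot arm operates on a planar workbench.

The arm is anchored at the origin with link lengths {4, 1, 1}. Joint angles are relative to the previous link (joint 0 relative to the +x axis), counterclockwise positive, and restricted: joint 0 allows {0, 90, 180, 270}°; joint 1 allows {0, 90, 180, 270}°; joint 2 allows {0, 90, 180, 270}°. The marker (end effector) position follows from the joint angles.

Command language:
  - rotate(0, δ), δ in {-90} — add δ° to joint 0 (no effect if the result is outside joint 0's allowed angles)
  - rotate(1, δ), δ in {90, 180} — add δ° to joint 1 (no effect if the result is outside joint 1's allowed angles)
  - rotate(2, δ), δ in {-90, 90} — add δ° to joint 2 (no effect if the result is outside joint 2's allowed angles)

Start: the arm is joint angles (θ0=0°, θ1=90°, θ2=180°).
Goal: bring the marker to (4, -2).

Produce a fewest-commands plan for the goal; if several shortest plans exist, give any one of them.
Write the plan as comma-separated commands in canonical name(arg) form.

t0: joint angles (θ0=0°, θ1=90°, θ2=180°)
1. rotate(2, -90) → joint angles (θ0=0°, θ1=90°, θ2=90°)
2. rotate(2, -90) → joint angles (θ0=0°, θ1=90°, θ2=0°)
3. rotate(1, 180) → joint angles (θ0=0°, θ1=270°, θ2=0°)
nothing shorter than 3 reaches the goal.

rotate(2, -90), rotate(2, -90), rotate(1, 180)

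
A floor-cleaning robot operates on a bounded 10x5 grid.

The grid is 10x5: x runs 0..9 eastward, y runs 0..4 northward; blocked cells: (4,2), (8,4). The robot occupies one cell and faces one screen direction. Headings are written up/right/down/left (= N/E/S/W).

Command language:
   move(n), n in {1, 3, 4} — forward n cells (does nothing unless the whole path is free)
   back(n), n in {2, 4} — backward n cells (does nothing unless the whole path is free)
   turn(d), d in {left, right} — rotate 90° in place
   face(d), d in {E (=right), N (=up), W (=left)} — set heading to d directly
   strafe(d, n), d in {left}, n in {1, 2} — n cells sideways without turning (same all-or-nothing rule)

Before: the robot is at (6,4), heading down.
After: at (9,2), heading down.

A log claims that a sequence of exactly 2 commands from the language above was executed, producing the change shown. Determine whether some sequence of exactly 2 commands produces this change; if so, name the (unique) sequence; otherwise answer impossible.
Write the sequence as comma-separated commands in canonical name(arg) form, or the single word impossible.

impossible

no 2-step route produces this change.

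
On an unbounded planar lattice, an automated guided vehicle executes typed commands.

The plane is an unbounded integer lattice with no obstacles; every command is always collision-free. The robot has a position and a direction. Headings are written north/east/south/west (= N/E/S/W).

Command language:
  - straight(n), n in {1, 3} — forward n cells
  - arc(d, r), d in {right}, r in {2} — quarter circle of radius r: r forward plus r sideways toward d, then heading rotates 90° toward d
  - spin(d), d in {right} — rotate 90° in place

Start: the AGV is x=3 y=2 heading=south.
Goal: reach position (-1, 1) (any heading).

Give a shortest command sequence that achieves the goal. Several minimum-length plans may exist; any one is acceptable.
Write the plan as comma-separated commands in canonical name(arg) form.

straight(1), arc(right, 2), arc(right, 2)

begin: x=3 y=2 heading=south
[1] after straight(1): x=3 y=1 heading=south
[2] after arc(right, 2): x=1 y=-1 heading=west
[3] after arc(right, 2): x=-1 y=1 heading=north
minimal: 3 command(s), checked below 3.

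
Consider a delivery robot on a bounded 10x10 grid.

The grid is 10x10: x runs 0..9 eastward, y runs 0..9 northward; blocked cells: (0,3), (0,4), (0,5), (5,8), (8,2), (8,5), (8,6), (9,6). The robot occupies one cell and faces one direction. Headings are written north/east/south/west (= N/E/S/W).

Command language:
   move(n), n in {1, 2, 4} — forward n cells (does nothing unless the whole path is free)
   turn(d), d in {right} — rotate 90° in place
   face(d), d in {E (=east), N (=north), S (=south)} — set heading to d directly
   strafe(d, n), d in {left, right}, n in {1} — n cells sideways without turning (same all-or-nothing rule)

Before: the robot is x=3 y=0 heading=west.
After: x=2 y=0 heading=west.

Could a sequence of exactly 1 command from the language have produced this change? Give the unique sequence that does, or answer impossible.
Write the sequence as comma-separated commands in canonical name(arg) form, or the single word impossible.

move(1)

key: heading stays W — the single command does not turn
begin: x=3 y=0 heading=west
[1] after move(1): x=2 y=0 heading=west
all 9 alternatives checked — unique.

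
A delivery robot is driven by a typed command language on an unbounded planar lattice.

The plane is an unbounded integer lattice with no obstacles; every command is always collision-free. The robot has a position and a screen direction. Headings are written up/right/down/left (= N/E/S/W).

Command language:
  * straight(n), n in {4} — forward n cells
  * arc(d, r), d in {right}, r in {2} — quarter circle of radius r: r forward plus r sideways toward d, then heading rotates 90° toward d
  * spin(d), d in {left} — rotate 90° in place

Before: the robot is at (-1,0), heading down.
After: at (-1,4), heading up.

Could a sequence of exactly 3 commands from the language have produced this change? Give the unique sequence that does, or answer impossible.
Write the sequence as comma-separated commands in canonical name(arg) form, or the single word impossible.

key: cell and facing (now N) both changed — the 3 commands mix motion and turning
t0: at (-1,0), heading down
1. spin(left) → at (-1,0), heading right
2. spin(left) → at (-1,0), heading up
3. straight(4) → at (-1,4), heading up
no rival 3-sequence matches.

spin(left), spin(left), straight(4)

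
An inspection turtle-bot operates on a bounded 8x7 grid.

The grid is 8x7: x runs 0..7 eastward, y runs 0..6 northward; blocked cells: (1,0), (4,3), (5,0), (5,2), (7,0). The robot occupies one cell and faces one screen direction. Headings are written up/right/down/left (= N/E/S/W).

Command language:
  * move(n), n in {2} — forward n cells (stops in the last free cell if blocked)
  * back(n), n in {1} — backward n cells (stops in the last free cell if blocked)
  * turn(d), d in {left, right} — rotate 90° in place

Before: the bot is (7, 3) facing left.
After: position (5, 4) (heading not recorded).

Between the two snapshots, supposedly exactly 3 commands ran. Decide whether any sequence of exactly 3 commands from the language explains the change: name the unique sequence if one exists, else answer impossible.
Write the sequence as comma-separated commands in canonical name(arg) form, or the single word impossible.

move(2), turn(left), back(1)

key: running back(1) before move(2) would end elsewhere — order is forced
initial: (7, 3) facing left
1. move(2) → (5, 3) facing left
2. turn(left) → (5, 3) facing down
3. back(1) → (5, 4) facing down
no other 3-command option fits: unique.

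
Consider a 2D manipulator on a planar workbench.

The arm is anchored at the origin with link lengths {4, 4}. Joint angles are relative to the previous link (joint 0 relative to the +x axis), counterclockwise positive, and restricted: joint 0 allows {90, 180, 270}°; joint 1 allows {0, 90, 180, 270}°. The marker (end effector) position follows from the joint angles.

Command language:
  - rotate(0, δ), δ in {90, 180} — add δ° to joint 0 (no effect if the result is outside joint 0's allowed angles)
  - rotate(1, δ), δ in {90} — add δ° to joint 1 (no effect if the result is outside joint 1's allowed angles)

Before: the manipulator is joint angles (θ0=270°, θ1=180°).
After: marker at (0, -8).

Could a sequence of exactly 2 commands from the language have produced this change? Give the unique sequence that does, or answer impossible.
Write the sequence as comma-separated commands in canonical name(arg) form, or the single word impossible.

start: joint angles (θ0=270°, θ1=180°)
1. rotate(1, 90) → joint angles (θ0=270°, θ1=270°)
2. rotate(1, 90) → joint angles (θ0=270°, θ1=0°)
no rival 2-sequence matches.

rotate(1, 90), rotate(1, 90)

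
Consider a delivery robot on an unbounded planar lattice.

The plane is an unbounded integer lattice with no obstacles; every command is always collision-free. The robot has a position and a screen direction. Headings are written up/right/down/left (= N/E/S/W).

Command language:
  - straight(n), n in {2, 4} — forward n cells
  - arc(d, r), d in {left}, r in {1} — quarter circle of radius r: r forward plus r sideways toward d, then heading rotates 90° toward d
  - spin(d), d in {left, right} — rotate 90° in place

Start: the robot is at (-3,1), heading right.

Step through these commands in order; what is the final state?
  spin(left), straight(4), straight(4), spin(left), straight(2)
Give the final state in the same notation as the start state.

at (-5,9), heading left

from: at (-3,1), heading right
[1] after spin(left): at (-3,1), heading up
[2] after straight(4): at (-3,5), heading up
[3] after straight(4): at (-3,9), heading up
[4] after spin(left): at (-3,9), heading left
[5] after straight(2): at (-5,9), heading left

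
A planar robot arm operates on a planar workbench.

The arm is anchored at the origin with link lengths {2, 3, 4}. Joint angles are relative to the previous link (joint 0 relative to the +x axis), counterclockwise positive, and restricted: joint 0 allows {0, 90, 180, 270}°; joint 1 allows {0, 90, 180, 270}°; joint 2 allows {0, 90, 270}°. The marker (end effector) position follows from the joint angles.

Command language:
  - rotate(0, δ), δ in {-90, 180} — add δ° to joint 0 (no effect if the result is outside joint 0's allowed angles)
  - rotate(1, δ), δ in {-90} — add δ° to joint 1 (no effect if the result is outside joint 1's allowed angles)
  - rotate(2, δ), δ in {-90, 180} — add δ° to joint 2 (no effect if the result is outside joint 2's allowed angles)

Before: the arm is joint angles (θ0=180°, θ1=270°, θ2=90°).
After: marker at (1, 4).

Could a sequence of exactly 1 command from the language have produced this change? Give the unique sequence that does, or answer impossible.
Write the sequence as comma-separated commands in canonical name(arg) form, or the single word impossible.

rotate(1, -90)

t0: joint angles (θ0=180°, θ1=270°, θ2=90°)
1. rotate(1, -90) → joint angles (θ0=180°, θ1=180°, θ2=90°)
no rival 1-sequence matches.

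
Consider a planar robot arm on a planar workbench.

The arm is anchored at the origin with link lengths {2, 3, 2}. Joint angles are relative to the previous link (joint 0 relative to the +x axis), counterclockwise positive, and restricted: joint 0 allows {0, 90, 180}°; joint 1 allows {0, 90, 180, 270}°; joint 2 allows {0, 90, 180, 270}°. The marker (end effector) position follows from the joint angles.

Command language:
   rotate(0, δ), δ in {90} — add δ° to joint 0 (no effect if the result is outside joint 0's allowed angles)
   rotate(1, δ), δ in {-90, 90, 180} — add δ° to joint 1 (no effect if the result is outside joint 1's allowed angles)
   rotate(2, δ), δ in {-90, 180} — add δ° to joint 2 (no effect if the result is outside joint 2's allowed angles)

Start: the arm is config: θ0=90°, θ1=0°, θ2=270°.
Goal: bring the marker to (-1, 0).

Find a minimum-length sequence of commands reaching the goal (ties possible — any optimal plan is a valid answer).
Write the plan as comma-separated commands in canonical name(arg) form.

t0: config: θ0=90°, θ1=0°, θ2=270°
t=1 rotate(1, 180) ⇒ config: θ0=90°, θ1=180°, θ2=270°
t=2 rotate(2, -90) ⇒ config: θ0=90°, θ1=180°, θ2=180°
t=3 rotate(0, 90) ⇒ config: θ0=180°, θ1=180°, θ2=180°
no 2-step plan works, so 3 is optimal.

rotate(1, 180), rotate(2, -90), rotate(0, 90)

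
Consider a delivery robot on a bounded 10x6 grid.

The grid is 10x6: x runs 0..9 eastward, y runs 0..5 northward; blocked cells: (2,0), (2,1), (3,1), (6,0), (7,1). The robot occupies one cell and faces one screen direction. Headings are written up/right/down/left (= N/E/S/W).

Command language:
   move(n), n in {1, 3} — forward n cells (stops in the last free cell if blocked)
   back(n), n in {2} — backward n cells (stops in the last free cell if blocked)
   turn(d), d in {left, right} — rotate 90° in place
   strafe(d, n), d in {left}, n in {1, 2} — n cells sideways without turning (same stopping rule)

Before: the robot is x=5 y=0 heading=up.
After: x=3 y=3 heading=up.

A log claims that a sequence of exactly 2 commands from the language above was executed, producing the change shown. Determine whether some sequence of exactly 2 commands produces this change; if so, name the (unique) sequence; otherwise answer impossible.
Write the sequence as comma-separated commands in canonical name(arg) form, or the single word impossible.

key: heading stays N — no command in the sequence turns
start: x=5 y=0 heading=up
[1] after move(3): x=5 y=3 heading=up
[2] after strafe(left, 2): x=3 y=3 heading=up
uniquely the one of 49 2-step routes that fits.

move(3), strafe(left, 2)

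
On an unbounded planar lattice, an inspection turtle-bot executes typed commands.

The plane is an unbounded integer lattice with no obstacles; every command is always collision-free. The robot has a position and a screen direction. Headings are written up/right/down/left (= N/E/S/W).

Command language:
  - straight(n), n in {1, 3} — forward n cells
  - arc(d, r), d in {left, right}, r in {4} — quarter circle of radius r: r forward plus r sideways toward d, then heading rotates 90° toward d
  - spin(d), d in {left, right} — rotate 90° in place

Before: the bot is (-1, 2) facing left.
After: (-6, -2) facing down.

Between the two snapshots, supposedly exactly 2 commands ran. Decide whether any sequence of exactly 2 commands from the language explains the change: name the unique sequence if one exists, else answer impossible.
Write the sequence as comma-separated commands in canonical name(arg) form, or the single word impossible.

key: running arc(left, 4) before straight(1) would end elsewhere — order is forced
t0: (-1, 2) facing left
[1] after straight(1): (-2, 2) facing left
[2] after arc(left, 4): (-6, -2) facing down
all 36 alternatives checked — unique.

straight(1), arc(left, 4)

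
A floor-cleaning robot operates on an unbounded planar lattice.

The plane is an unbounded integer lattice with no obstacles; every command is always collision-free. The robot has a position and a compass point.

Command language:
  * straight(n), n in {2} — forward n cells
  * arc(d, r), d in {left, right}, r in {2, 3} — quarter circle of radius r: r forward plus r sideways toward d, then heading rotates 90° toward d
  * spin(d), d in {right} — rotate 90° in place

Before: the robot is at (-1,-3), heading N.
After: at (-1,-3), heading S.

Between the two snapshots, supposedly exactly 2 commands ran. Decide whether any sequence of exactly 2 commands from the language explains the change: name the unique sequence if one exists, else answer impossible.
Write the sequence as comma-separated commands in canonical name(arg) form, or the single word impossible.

spin(right), spin(right)

key: parked at (-1,-3) the whole time — nothing moves the robot
initial: at (-1,-3), heading N
step 1 (spin(right)): at (-1,-3), heading E
step 2 (spin(right)): at (-1,-3), heading S
no rival 2-sequence matches.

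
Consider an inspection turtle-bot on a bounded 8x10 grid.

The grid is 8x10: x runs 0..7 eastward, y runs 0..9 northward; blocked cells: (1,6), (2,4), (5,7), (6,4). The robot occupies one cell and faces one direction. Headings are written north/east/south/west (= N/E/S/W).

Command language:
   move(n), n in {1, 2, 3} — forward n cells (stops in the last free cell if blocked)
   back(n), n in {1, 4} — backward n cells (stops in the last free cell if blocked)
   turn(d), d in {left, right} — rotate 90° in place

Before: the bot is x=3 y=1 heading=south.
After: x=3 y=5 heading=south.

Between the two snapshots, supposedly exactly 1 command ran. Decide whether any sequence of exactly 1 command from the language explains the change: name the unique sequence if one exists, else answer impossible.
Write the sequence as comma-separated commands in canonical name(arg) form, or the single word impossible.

back(4)

key: still facing S — the one step turns nothing
initial: x=3 y=1 heading=south
t=1 back(4) ⇒ x=3 y=5 heading=south
no other 1-command option fits: unique.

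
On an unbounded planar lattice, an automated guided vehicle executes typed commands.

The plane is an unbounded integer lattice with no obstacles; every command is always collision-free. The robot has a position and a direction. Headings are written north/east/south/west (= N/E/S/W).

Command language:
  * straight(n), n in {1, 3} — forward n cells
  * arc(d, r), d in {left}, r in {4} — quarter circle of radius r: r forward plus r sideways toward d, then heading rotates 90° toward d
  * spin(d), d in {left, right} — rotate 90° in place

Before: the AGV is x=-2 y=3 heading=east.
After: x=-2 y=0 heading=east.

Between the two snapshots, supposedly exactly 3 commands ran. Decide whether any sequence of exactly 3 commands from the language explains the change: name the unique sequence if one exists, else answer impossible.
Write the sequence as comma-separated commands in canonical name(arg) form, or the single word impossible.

key: running spin(left) before spin(right) would end elsewhere — order is forced
t0: x=-2 y=3 heading=east
1. spin(right) → x=-2 y=3 heading=south
2. straight(3) → x=-2 y=0 heading=south
3. spin(left) → x=-2 y=0 heading=east
no rival 3-sequence matches.

spin(right), straight(3), spin(left)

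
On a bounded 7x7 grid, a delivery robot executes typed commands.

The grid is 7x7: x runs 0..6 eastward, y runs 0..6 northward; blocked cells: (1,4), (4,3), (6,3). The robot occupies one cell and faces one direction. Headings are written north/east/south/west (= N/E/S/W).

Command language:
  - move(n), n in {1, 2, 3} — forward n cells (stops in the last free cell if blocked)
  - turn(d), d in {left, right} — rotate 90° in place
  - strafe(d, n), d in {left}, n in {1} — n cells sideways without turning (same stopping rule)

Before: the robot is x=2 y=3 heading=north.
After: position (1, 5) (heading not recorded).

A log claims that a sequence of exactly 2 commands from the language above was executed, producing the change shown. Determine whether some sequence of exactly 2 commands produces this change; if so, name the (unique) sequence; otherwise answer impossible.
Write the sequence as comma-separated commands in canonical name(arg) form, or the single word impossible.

key: running strafe(left, 1) before move(2) would end elsewhere — order is forced
from: x=2 y=3 heading=north
[1] after move(2): x=2 y=5 heading=north
[2] after strafe(left, 1): x=1 y=5 heading=north
all 36 alternatives checked — unique.

move(2), strafe(left, 1)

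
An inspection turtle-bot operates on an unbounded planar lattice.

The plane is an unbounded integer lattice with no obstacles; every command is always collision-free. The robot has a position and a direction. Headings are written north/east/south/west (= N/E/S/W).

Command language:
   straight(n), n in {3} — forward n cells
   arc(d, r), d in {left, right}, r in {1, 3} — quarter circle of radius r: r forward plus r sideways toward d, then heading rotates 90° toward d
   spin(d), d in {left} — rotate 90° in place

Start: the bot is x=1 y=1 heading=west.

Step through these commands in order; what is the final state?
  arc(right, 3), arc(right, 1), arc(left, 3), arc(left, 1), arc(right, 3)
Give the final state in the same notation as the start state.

x=-2 y=12 heading=north

initial: x=1 y=1 heading=west
1. arc(right, 3) → x=-2 y=4 heading=north
2. arc(right, 1) → x=-1 y=5 heading=east
3. arc(left, 3) → x=2 y=8 heading=north
4. arc(left, 1) → x=1 y=9 heading=west
5. arc(right, 3) → x=-2 y=12 heading=north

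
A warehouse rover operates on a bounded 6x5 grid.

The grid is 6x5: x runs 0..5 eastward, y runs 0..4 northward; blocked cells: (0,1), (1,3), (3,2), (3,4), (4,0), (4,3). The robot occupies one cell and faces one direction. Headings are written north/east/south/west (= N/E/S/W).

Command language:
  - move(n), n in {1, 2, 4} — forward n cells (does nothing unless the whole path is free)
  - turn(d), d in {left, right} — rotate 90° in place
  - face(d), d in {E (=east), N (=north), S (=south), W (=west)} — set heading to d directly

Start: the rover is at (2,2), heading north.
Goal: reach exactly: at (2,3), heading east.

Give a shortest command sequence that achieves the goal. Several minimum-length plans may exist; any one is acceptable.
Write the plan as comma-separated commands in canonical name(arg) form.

move(1), face(E)

from: at (2,2), heading north
t=1 move(1) ⇒ at (2,3), heading north
t=2 face(E) ⇒ at (2,3), heading east
nothing shorter than 2 reaches the goal.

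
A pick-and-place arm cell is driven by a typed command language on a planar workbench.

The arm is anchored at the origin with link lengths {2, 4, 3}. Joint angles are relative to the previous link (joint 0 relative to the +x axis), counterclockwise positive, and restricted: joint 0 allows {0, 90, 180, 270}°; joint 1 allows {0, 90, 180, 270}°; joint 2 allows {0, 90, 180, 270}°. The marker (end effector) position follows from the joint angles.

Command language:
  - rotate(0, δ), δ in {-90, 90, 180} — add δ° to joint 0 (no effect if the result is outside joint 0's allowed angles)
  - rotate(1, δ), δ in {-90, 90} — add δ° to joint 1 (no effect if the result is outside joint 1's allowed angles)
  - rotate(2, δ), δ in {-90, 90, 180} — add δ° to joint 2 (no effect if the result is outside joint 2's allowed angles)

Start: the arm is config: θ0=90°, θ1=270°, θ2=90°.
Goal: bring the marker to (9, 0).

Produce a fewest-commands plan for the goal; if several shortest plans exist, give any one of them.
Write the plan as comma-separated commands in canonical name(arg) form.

initial: config: θ0=90°, θ1=270°, θ2=90°
step 1 (rotate(1, 90)): config: θ0=90°, θ1=0°, θ2=90°
step 2 (rotate(2, -90)): config: θ0=90°, θ1=0°, θ2=0°
step 3 (rotate(0, -90)): config: θ0=0°, θ1=0°, θ2=0°
no 2-step plan works, so 3 is optimal.

rotate(1, 90), rotate(2, -90), rotate(0, -90)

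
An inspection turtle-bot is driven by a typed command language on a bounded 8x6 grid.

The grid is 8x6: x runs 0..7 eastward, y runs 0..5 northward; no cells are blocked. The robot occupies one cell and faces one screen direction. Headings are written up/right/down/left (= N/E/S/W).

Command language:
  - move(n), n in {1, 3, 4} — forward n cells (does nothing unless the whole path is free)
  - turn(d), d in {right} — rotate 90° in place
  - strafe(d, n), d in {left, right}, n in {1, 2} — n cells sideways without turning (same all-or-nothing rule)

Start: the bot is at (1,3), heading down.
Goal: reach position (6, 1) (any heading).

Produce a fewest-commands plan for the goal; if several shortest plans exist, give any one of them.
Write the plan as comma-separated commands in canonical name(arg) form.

initial: at (1,3), heading down
t=1 strafe(left, 2) ⇒ at (3,3), heading down
t=2 strafe(left, 2) ⇒ at (5,3), heading down
t=3 strafe(left, 1) ⇒ at (6,3), heading down
t=4 move(1) ⇒ at (6,2), heading down
t=5 move(1) ⇒ at (6,1), heading down
shorter routes all fall short; 5 is best.

strafe(left, 2), strafe(left, 2), strafe(left, 1), move(1), move(1)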